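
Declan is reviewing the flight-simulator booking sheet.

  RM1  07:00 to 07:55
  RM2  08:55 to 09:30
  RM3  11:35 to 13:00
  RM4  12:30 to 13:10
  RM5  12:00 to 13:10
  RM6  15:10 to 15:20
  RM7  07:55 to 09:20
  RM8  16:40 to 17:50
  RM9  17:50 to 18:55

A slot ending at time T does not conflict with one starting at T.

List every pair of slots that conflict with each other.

Sorted by start: RM1, RM7, RM2, RM3, RM5, RM4, RM6, RM8, RM9.
RM7 starts exactly when RM1 ends (back-to-back, no overlap), so nothing later overlaps RM1 either.
RM2 starts before RM7 ends → RM7 and RM2 overlap.
RM3 starts after RM7 ends, so nothing later overlaps RM7 either.
RM3 starts after RM2 ends, so nothing later overlaps RM2 either.
RM5 starts before RM3 ends → RM3 and RM5 overlap.
RM4 starts before RM3 ends → RM3 and RM4 overlap.
RM6 starts after RM3 ends, so nothing later overlaps RM3 either.
RM4 starts before RM5 ends → RM5 and RM4 overlap.
RM6 starts after RM5 ends, so nothing later overlaps RM5 either.
RM6 starts after RM4 ends, so nothing later overlaps RM4 either.
RM8 starts after RM6 ends, so nothing later overlaps RM6 either.
RM9 starts exactly when RM8 ends (back-to-back, no overlap).

RM2 & RM7, RM3 & RM4, RM3 & RM5, RM4 & RM5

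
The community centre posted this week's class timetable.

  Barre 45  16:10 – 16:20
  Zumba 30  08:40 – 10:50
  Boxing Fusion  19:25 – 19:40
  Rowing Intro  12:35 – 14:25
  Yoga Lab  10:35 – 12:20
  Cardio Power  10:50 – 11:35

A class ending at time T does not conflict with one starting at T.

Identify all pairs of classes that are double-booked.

Sorted by start: Zumba 30, Yoga Lab, Cardio Power, Rowing Intro, Barre 45, Boxing Fusion.
Yoga Lab starts before Zumba 30 ends → Zumba 30 and Yoga Lab overlap.
Cardio Power starts exactly when Zumba 30 ends (back-to-back, no overlap); Zumba 30 is clear from here.
Cardio Power starts before Yoga Lab ends → Yoga Lab and Cardio Power overlap.
Rowing Intro starts after Yoga Lab ends; Yoga Lab is clear from here.
Rowing Intro starts after Cardio Power ends; Cardio Power is clear from here.
Barre 45 starts after Rowing Intro ends; Rowing Intro is clear from here.
Boxing Fusion starts after Barre 45 ends.

Cardio Power & Yoga Lab, Yoga Lab & Zumba 30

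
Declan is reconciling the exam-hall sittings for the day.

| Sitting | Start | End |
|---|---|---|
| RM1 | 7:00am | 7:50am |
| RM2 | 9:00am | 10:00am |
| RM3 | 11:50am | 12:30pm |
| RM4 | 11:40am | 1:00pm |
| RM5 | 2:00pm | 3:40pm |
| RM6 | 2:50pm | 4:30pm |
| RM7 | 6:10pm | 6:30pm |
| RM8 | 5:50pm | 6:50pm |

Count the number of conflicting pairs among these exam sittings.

Two intervals overlap when each starts before the other ends.
Sorted by start: RM1, RM2, RM4, RM3, RM5, RM6, RM8, RM7.
RM2 starts after RM1 ends, so RM1 has no further overlaps.
RM4 starts after RM2 ends, so RM2 has no further overlaps.
RM3 starts before RM4 ends → RM4 and RM3 overlap.
RM5 starts after RM4 ends, so RM4 has no further overlaps.
RM5 starts after RM3 ends, so RM3 has no further overlaps.
RM6 starts before RM5 ends → RM5 and RM6 overlap.
RM8 starts after RM5 ends, so RM5 has no further overlaps.
RM8 starts after RM6 ends, so RM6 has no further overlaps.
RM7 starts before RM8 ends → RM8 and RM7 overlap.
Overlapping pairs: RM3 & RM4, RM5 & RM6, RM7 & RM8 — 3 in total.

3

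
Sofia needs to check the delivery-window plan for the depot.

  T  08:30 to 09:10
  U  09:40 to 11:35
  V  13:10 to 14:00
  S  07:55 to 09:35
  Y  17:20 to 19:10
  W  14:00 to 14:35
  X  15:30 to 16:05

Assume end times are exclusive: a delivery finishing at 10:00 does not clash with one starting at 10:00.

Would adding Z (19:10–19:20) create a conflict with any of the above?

No — it doesn't clash with anything

S: ends 09:35 at or before Z starts 19:10 → clear.
T: ends 09:10 at or before Z starts 19:10 → clear.
U: ends 11:35 at or before Z starts 19:10 → clear.
V: ends 14:00 at or before Z starts 19:10 → clear.
W: ends 14:35 at or before Z starts 19:10 → clear.
X: ends 16:05 at or before Z starts 19:10 → clear.
Y: ends 19:10 at or before Z starts 19:10 → clear.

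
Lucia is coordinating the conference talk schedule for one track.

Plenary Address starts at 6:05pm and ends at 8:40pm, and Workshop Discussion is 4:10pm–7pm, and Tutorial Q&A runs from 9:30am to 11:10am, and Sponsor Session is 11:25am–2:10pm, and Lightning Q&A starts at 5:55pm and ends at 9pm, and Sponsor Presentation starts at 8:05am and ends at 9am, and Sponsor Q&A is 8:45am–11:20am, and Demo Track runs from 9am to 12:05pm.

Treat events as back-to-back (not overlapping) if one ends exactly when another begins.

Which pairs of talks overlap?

Demo Track & Sponsor Q&A, Demo Track & Sponsor Session, Demo Track & Tutorial Q&A, Lightning Q&A & Plenary Address, Lightning Q&A & Workshop Discussion, Plenary Address & Workshop Discussion, Sponsor Presentation & Sponsor Q&A, Sponsor Q&A & Tutorial Q&A

Two intervals overlap when each starts before the other ends.
Sorted by start: Sponsor Presentation, Sponsor Q&A, Demo Track, Tutorial Q&A, Sponsor Session, Workshop Discussion, Lightning Q&A, Plenary Address.
Sponsor Q&A starts before Sponsor Presentation ends → Sponsor Presentation and Sponsor Q&A overlap.
Demo Track starts exactly when Sponsor Presentation ends (back-to-back, no overlap) — done with Sponsor Presentation.
Demo Track starts before Sponsor Q&A ends → Sponsor Q&A and Demo Track overlap.
Tutorial Q&A starts before Sponsor Q&A ends → Sponsor Q&A and Tutorial Q&A overlap.
Sponsor Session starts after Sponsor Q&A ends — done with Sponsor Q&A.
Tutorial Q&A starts before Demo Track ends → Demo Track and Tutorial Q&A overlap.
Sponsor Session starts before Demo Track ends → Demo Track and Sponsor Session overlap.
Workshop Discussion starts after Demo Track ends — done with Demo Track.
Sponsor Session starts after Tutorial Q&A ends — done with Tutorial Q&A.
Workshop Discussion starts after Sponsor Session ends — done with Sponsor Session.
Lightning Q&A starts before Workshop Discussion ends → Workshop Discussion and Lightning Q&A overlap.
Plenary Address starts before Workshop Discussion ends → Workshop Discussion and Plenary Address overlap.
Plenary Address starts before Lightning Q&A ends → Lightning Q&A and Plenary Address overlap.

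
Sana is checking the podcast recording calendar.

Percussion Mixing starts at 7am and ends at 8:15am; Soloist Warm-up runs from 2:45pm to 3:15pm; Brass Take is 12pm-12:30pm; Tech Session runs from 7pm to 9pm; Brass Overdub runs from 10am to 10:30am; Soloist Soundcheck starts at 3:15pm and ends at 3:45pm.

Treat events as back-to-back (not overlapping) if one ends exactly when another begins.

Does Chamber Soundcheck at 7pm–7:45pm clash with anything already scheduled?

Percussion Mixing: ends 8:15am at or before Chamber Soundcheck starts 7pm → clear.
Brass Overdub: ends 10:30am at or before Chamber Soundcheck starts 7pm → clear.
Brass Take: ends 12:30pm at or before Chamber Soundcheck starts 7pm → clear.
Soloist Warm-up: ends 3:15pm at or before Chamber Soundcheck starts 7pm → clear.
Soloist Soundcheck: ends 3:45pm at or before Chamber Soundcheck starts 7pm → clear.
Tech Session: starts 7pm before Chamber Soundcheck ends 7:45pm, and ends 9pm after Chamber Soundcheck starts 7pm → overlap.
Chamber Soundcheck overlaps Tech Session.

Yes — it overlaps Tech Session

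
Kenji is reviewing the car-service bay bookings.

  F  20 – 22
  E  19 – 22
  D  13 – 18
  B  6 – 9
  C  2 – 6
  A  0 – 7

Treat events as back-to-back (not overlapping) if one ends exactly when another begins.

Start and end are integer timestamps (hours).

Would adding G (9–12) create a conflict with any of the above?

No — it doesn't clash with anything

A: ends 7 at or before G starts 9 → clear.
C: ends 6 at or before G starts 9 → clear.
B: ends 9 at or before G starts 9 → clear.
D: starts 13 at or after G ends 12 → clear.
E: starts 19 at or after G ends 12 → clear.
F: starts 20 at or after G ends 12 → clear.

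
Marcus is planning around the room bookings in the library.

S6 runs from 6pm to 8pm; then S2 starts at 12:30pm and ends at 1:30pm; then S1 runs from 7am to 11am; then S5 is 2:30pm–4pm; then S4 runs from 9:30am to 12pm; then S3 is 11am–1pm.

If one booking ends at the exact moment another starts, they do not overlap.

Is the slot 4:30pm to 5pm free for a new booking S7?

Yes — the slot is free

S1: ends 11am at or before S7 starts 4:30pm → clear.
S4: ends 12pm at or before S7 starts 4:30pm → clear.
S3: ends 1pm at or before S7 starts 4:30pm → clear.
S2: ends 1:30pm at or before S7 starts 4:30pm → clear.
S5: ends 4pm at or before S7 starts 4:30pm → clear.
S6: starts 6pm at or after S7 ends 5pm → clear.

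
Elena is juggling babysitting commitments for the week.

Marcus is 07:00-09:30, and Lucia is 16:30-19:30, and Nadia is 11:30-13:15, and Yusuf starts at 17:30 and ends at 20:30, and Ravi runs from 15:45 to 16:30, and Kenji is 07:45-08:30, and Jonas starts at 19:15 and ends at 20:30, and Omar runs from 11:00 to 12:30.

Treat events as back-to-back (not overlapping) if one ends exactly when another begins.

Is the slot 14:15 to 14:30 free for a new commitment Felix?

Marcus: ends 09:30 at or before Felix starts 14:15 → clear.
Kenji: ends 08:30 at or before Felix starts 14:15 → clear.
Omar: ends 12:30 at or before Felix starts 14:15 → clear.
Nadia: ends 13:15 at or before Felix starts 14:15 → clear.
Ravi: starts 15:45 at or after Felix ends 14:30 → clear.
Lucia: starts 16:30 at or after Felix ends 14:30 → clear.
Yusuf: starts 17:30 at or after Felix ends 14:30 → clear.
Jonas: starts 19:15 at or after Felix ends 14:30 → clear.

Yes — the slot is free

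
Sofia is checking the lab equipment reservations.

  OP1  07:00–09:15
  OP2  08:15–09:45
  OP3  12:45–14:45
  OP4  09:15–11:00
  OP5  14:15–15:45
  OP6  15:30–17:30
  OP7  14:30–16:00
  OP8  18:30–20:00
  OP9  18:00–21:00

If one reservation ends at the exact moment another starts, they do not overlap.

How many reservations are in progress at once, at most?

3

Walk through starts and ends in time order (an end at T is processed before a start at T):
07:00 start OP1 → 1
08:15 start OP2 → 2
09:15 end OP1 → 1
09:15 start OP4 → 2
09:45 end OP2 → 1
11:00 end OP4 → 0
12:45 start OP3 → 1
14:15 start OP5 → 2
14:30 start OP7 → 3
14:45 end OP3 → 2
15:30 start OP6 → 3
15:45 end OP5 → 2
16:00 end OP7 → 1
17:30 end OP6 → 0
18:00 start OP9 → 1
18:30 start OP8 → 2
20:00 end OP8 → 1
21:00 end OP9 → 0
Peak is 3, at 14:30 (OP3, OP5, OP7).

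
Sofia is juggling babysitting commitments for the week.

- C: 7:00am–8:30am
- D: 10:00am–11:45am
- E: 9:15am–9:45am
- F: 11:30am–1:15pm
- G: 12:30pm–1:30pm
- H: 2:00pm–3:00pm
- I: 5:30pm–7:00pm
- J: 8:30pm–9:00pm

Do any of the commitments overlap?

Yes

Sorted by start: C, E, D, F, G, H, I, J.
E starts after C ends — done with C.
D starts after E ends — done with E.
F starts before D ends → D and F overlap.
That's a conflict, so the schedule is not conflict-free.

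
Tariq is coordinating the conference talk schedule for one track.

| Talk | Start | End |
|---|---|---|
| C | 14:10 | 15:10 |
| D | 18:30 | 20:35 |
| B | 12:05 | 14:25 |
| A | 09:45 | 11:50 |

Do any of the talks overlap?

Yes

Sorted by start: A, B, C, D.
B starts after A ends; A is clear from here.
C starts before B ends → B and C overlap.
That's a conflict, so the schedule is not conflict-free.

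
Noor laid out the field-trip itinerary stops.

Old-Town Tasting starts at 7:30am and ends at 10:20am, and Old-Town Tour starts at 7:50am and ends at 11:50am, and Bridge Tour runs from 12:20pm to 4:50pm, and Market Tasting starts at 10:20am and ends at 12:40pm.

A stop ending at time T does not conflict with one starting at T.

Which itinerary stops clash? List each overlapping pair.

Sorted by start: Old-Town Tasting, Old-Town Tour, Market Tasting, Bridge Tour.
Old-Town Tour starts before Old-Town Tasting ends → Old-Town Tasting and Old-Town Tour overlap.
Market Tasting starts exactly when Old-Town Tasting ends (back-to-back, no overlap), so Old-Town Tasting has no further overlaps.
Market Tasting starts before Old-Town Tour ends → Old-Town Tour and Market Tasting overlap.
Bridge Tour starts after Old-Town Tour ends.
Bridge Tour starts before Market Tasting ends → Market Tasting and Bridge Tour overlap.

Bridge Tour & Market Tasting, Market Tasting & Old-Town Tour, Old-Town Tasting & Old-Town Tour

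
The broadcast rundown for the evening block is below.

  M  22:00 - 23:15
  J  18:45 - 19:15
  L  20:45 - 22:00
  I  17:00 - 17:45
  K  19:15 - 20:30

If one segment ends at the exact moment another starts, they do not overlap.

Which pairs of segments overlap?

no overlapping pairs

Sorted by start: I, J, K, L, M.
J starts after I ends, so nothing later overlaps I either.
K starts exactly when J ends (back-to-back, no overlap), so nothing later overlaps J either.
L starts after K ends, so nothing later overlaps K either.
M starts exactly when L ends (back-to-back, no overlap).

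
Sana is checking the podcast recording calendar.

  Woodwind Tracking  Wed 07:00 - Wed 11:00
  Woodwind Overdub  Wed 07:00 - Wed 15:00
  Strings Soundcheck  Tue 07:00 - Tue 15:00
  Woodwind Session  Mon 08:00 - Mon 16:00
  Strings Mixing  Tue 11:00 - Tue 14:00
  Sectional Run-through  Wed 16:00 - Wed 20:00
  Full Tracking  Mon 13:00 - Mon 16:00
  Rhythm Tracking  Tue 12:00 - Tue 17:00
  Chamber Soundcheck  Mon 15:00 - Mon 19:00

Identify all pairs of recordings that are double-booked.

Sorted by start: Woodwind Session, Full Tracking, Chamber Soundcheck, Strings Soundcheck, Strings Mixing, Rhythm Tracking, Woodwind Overdub, Woodwind Tracking, Sectional Run-through.
Full Tracking starts before Woodwind Session ends → Woodwind Session and Full Tracking overlap.
Chamber Soundcheck starts before Woodwind Session ends → Woodwind Session and Chamber Soundcheck overlap.
Strings Soundcheck starts after Woodwind Session ends — done with Woodwind Session.
Chamber Soundcheck starts before Full Tracking ends → Full Tracking and Chamber Soundcheck overlap.
Strings Soundcheck starts after Full Tracking ends — done with Full Tracking.
Strings Soundcheck starts after Chamber Soundcheck ends — done with Chamber Soundcheck.
Strings Mixing starts before Strings Soundcheck ends → Strings Soundcheck and Strings Mixing overlap.
Rhythm Tracking starts before Strings Soundcheck ends → Strings Soundcheck and Rhythm Tracking overlap.
Woodwind Overdub starts after Strings Soundcheck ends — done with Strings Soundcheck.
Rhythm Tracking starts before Strings Mixing ends → Strings Mixing and Rhythm Tracking overlap.
Woodwind Overdub starts after Strings Mixing ends — done with Strings Mixing.
Woodwind Overdub starts after Rhythm Tracking ends — done with Rhythm Tracking.
Woodwind Tracking starts before Woodwind Overdub ends → Woodwind Overdub and Woodwind Tracking overlap.
Sectional Run-through starts after Woodwind Overdub ends.
Sectional Run-through starts after Woodwind Tracking ends.

Chamber Soundcheck & Full Tracking, Chamber Soundcheck & Woodwind Session, Full Tracking & Woodwind Session, Rhythm Tracking & Strings Mixing, Rhythm Tracking & Strings Soundcheck, Strings Mixing & Strings Soundcheck, Woodwind Overdub & Woodwind Tracking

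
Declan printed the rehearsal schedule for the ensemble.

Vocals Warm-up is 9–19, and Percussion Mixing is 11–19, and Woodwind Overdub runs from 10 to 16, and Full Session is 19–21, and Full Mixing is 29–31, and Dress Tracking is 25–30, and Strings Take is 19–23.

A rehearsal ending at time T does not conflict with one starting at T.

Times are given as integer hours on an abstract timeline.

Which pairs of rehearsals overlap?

Sorted by start: Vocals Warm-up, Woodwind Overdub, Percussion Mixing, Full Session, Strings Take, Dress Tracking, Full Mixing.
Woodwind Overdub starts before Vocals Warm-up ends → Vocals Warm-up and Woodwind Overdub overlap.
Percussion Mixing starts before Vocals Warm-up ends → Vocals Warm-up and Percussion Mixing overlap.
Full Session starts exactly when Vocals Warm-up ends (back-to-back, no overlap), so Vocals Warm-up has no further overlaps.
Percussion Mixing starts before Woodwind Overdub ends → Woodwind Overdub and Percussion Mixing overlap.
Full Session starts after Woodwind Overdub ends, so Woodwind Overdub has no further overlaps.
Full Session starts exactly when Percussion Mixing ends (back-to-back, no overlap), so Percussion Mixing has no further overlaps.
Strings Take starts before Full Session ends → Full Session and Strings Take overlap.
Dress Tracking starts after Full Session ends, so Full Session has no further overlaps.
Dress Tracking starts after Strings Take ends, so Strings Take has no further overlaps.
Full Mixing starts before Dress Tracking ends → Dress Tracking and Full Mixing overlap.

Dress Tracking & Full Mixing, Full Session & Strings Take, Percussion Mixing & Vocals Warm-up, Percussion Mixing & Woodwind Overdub, Vocals Warm-up & Woodwind Overdub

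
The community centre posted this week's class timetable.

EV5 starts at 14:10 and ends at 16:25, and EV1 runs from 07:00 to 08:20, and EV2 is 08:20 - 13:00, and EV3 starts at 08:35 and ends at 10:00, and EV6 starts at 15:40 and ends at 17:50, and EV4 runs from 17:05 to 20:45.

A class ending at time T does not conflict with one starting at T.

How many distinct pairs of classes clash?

Sorted by start: EV1, EV2, EV3, EV5, EV6, EV4.
EV2 starts exactly when EV1 ends (back-to-back, no overlap), so nothing later overlaps EV1 either.
EV3 starts before EV2 ends → EV2 and EV3 overlap.
EV5 starts after EV2 ends, so nothing later overlaps EV2 either.
EV5 starts after EV3 ends, so nothing later overlaps EV3 either.
EV6 starts before EV5 ends → EV5 and EV6 overlap.
EV4 starts after EV5 ends.
EV4 starts before EV6 ends → EV6 and EV4 overlap.
Overlapping pairs: EV2 & EV3, EV4 & EV6, EV5 & EV6 — 3 in total.

3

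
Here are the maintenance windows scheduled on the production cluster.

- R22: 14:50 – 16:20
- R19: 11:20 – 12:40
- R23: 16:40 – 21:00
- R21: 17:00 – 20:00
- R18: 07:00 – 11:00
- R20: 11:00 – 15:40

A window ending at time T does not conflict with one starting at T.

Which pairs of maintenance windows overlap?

Two intervals overlap when each starts before the other ends.
Sorted by start: R18, R20, R19, R22, R23, R21.
R20 starts exactly when R18 ends (back-to-back, no overlap); R18 is clear from here.
R19 starts before R20 ends → R20 and R19 overlap.
R22 starts before R20 ends → R20 and R22 overlap.
R23 starts after R20 ends; R20 is clear from here.
R22 starts after R19 ends; R19 is clear from here.
R23 starts after R22 ends; R22 is clear from here.
R21 starts before R23 ends → R23 and R21 overlap.

R19 & R20, R20 & R22, R21 & R23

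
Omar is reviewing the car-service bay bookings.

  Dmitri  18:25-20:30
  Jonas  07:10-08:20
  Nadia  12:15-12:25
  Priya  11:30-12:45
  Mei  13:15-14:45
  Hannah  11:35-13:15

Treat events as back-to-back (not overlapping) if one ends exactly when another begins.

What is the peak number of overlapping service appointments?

3

Sweep the timeline, counting +1 at each start and −1 at each end (ends before starts at a tie):
07:10 start Jonas → 1
08:20 end Jonas → 0
11:30 start Priya → 1
11:35 start Hannah → 2
12:15 start Nadia → 3
12:25 end Nadia → 2
12:45 end Priya → 1
13:15 end Hannah → 0
13:15 start Mei → 1
14:45 end Mei → 0
18:25 start Dmitri → 1
20:30 end Dmitri → 0
Peak is 3, at 12:15 (Hannah, Nadia, Priya).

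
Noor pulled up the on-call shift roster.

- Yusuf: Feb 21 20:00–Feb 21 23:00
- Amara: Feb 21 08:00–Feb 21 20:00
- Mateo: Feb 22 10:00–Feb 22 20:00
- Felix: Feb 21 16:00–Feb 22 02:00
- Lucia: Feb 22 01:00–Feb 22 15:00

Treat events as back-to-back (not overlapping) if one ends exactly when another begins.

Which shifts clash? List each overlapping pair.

Amara & Felix, Felix & Lucia, Felix & Yusuf, Lucia & Mateo

Sorted by start: Amara, Felix, Yusuf, Lucia, Mateo.
Felix starts before Amara ends → Amara and Felix overlap.
Yusuf starts exactly when Amara ends (back-to-back, no overlap), so nothing later overlaps Amara either.
Yusuf starts before Felix ends → Felix and Yusuf overlap.
Lucia starts before Felix ends → Felix and Lucia overlap.
Mateo starts after Felix ends.
Lucia starts after Yusuf ends, so nothing later overlaps Yusuf either.
Mateo starts before Lucia ends → Lucia and Mateo overlap.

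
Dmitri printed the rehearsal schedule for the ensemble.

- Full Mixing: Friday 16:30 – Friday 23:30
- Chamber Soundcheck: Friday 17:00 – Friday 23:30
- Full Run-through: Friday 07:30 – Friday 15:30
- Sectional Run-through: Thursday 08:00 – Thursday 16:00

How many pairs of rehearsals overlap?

1

Sorted by start: Sectional Run-through, Full Run-through, Full Mixing, Chamber Soundcheck.
Full Run-through starts after Sectional Run-through ends — done with Sectional Run-through.
Full Mixing starts after Full Run-through ends — done with Full Run-through.
Chamber Soundcheck starts before Full Mixing ends → Full Mixing and Chamber Soundcheck overlap.
Overlapping pairs: Chamber Soundcheck & Full Mixing — 1 in total.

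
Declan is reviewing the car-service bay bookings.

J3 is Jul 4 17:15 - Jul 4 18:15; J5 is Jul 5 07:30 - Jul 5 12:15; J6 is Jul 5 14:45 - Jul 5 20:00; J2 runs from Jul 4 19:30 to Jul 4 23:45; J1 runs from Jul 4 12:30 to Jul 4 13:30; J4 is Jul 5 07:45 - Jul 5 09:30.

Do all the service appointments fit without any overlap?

Sorted by start: J1, J3, J2, J5, J4, J6.
J3 starts after J1 ends, so J1 has no further overlaps.
J2 starts after J3 ends, so J3 has no further overlaps.
J5 starts after J2 ends, so J2 has no further overlaps.
J4 starts before J5 ends → J5 and J4 overlap.
That's a conflict, so the schedule is not conflict-free.

No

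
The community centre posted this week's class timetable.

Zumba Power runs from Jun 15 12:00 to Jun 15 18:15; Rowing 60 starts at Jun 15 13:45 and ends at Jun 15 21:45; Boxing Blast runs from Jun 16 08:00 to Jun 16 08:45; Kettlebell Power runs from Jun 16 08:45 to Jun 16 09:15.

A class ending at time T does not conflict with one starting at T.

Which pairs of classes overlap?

Sorted by start: Zumba Power, Rowing 60, Boxing Blast, Kettlebell Power.
Rowing 60 starts before Zumba Power ends → Zumba Power and Rowing 60 overlap.
Boxing Blast starts after Zumba Power ends, so nothing later overlaps Zumba Power either.
Boxing Blast starts after Rowing 60 ends, so nothing later overlaps Rowing 60 either.
Kettlebell Power starts exactly when Boxing Blast ends (back-to-back, no overlap).

Rowing 60 & Zumba Power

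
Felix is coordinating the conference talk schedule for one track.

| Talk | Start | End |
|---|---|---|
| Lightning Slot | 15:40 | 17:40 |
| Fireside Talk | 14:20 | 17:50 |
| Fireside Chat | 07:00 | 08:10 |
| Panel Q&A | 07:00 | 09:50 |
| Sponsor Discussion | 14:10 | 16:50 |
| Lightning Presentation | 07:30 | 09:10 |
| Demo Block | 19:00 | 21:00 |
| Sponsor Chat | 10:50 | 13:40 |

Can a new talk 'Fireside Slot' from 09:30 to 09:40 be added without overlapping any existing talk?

Fireside Chat: ends 08:10 at or before Fireside Slot starts 09:30 → clear.
Panel Q&A: starts 07:00 before Fireside Slot ends 09:40, and ends 09:50 after Fireside Slot starts 09:30 → overlap.
Lightning Presentation: ends 09:10 at or before Fireside Slot starts 09:30 → clear.
Sponsor Chat: starts 10:50 at or after Fireside Slot ends 09:40 → clear.
Sponsor Discussion: starts 14:10 at or after Fireside Slot ends 09:40 → clear.
Fireside Talk: starts 14:20 at or after Fireside Slot ends 09:40 → clear.
Lightning Slot: starts 15:40 at or after Fireside Slot ends 09:40 → clear.
Demo Block: starts 19:00 at or after Fireside Slot ends 09:40 → clear.
Fireside Slot overlaps Panel Q&A.

No — it overlaps Panel Q&A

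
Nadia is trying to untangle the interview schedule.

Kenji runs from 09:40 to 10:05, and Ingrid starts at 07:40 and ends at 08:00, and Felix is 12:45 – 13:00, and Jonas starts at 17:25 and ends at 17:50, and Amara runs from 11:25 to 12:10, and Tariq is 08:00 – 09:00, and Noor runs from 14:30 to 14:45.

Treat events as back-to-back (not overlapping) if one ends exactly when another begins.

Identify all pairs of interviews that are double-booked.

Check each pair: they overlap iff neither finishes before the other starts.
Sorted by start: Ingrid, Tariq, Kenji, Amara, Felix, Noor, Jonas.
Tariq starts exactly when Ingrid ends (back-to-back, no overlap), so Ingrid has no further overlaps.
Kenji starts after Tariq ends, so Tariq has no further overlaps.
Amara starts after Kenji ends, so Kenji has no further overlaps.
Felix starts after Amara ends, so Amara has no further overlaps.
Noor starts after Felix ends, so Felix has no further overlaps.
Jonas starts after Noor ends.

no conflicts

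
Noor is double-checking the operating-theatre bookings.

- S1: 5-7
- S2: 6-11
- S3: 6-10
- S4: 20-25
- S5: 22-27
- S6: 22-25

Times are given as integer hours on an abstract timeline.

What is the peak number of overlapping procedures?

3

Sweep the timeline, counting +1 at each start and −1 at each end (ends before starts at a tie):
5 start S1 → 1
6 start S2 → 2
6 start S3 → 3
7 end S1 → 2
10 end S3 → 1
11 end S2 → 0
20 start S4 → 1
22 start S5 → 2
22 start S6 → 3
25 end S4 → 2
25 end S6 → 1
27 end S5 → 0
Peak is 3, at 6 (S1, S2, S3).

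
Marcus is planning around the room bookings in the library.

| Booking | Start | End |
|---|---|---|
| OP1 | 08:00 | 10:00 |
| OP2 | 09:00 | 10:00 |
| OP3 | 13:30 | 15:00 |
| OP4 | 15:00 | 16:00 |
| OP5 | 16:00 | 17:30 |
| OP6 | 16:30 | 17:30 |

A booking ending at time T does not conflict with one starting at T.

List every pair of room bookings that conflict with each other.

Sorted by start: OP1, OP2, OP3, OP4, OP5, OP6.
OP2 starts before OP1 ends → OP1 and OP2 overlap.
OP3 starts after OP1 ends; OP1 is clear from here.
OP3 starts after OP2 ends; OP2 is clear from here.
OP4 starts exactly when OP3 ends (back-to-back, no overlap); OP3 is clear from here.
OP5 starts exactly when OP4 ends (back-to-back, no overlap); OP4 is clear from here.
OP6 starts before OP5 ends → OP5 and OP6 overlap.

OP1 & OP2, OP5 & OP6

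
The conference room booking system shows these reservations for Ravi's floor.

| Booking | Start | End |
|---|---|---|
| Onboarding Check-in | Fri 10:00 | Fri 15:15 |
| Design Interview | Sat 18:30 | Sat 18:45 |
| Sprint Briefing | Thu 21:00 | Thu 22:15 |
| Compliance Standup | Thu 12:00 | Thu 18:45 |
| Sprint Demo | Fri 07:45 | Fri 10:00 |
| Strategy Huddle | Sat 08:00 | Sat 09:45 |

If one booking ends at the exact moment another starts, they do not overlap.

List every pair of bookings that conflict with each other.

Sorted by start: Compliance Standup, Sprint Briefing, Sprint Demo, Onboarding Check-in, Strategy Huddle, Design Interview.
Sprint Briefing starts after Compliance Standup ends, so Compliance Standup has no further overlaps.
Sprint Demo starts after Sprint Briefing ends, so Sprint Briefing has no further overlaps.
Onboarding Check-in starts exactly when Sprint Demo ends (back-to-back, no overlap), so Sprint Demo has no further overlaps.
Strategy Huddle starts after Onboarding Check-in ends, so Onboarding Check-in has no further overlaps.
Design Interview starts after Strategy Huddle ends.

none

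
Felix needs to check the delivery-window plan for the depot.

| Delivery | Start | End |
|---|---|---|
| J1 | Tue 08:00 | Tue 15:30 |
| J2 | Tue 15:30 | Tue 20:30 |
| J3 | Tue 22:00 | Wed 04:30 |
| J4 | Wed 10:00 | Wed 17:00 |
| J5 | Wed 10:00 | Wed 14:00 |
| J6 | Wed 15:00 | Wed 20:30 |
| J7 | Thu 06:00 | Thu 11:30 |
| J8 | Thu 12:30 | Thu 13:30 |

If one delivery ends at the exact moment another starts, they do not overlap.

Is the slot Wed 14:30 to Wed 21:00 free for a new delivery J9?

J1: ends Tue 15:30 at or before J9 starts Wed 14:30 → clear.
J2: ends Tue 20:30 at or before J9 starts Wed 14:30 → clear.
J3: ends Wed 04:30 at or before J9 starts Wed 14:30 → clear.
J4: starts Wed 10:00 before J9 ends Wed 21:00, and ends Wed 17:00 after J9 starts Wed 14:30 → overlap.
J5: ends Wed 14:00 at or before J9 starts Wed 14:30 → clear.
J6: starts Wed 15:00 before J9 ends Wed 21:00, and ends Wed 20:30 after J9 starts Wed 14:30 → overlap.
J7: starts Thu 06:00 at or after J9 ends Wed 21:00 → clear.
J8: starts Thu 12:30 at or after J9 ends Wed 21:00 → clear.
J9 overlaps J4, J6.

No — it overlaps J4, J6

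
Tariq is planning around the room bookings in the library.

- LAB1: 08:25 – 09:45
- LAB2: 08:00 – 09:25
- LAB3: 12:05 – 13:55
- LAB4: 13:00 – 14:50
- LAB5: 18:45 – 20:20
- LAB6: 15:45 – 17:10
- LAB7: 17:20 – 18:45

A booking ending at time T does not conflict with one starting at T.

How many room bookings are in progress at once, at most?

Walk through starts and ends in time order (an end at T is processed before a start at T):
08:00 start LAB2 → 1
08:25 start LAB1 → 2
09:25 end LAB2 → 1
09:45 end LAB1 → 0
12:05 start LAB3 → 1
13:00 start LAB4 → 2
13:55 end LAB3 → 1
14:50 end LAB4 → 0
15:45 start LAB6 → 1
17:10 end LAB6 → 0
17:20 start LAB7 → 1
18:45 end LAB7 → 0
18:45 start LAB5 → 1
20:20 end LAB5 → 0
Peak is 2, at 08:25 (LAB1, LAB2).

2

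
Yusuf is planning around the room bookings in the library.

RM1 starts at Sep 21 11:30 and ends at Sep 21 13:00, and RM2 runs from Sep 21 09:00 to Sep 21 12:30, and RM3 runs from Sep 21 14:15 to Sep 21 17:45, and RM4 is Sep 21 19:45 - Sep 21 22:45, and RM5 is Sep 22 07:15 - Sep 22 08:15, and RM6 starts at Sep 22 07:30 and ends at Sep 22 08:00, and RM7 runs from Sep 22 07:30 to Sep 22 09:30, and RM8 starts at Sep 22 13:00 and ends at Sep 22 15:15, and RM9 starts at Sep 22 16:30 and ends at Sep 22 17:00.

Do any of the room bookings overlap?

Sorted by start: RM2, RM1, RM3, RM4, RM5, RM6, RM7, RM8, RM9.
RM1 starts before RM2 ends → RM2 and RM1 overlap.
That's a conflict, so the schedule is not conflict-free.

Yes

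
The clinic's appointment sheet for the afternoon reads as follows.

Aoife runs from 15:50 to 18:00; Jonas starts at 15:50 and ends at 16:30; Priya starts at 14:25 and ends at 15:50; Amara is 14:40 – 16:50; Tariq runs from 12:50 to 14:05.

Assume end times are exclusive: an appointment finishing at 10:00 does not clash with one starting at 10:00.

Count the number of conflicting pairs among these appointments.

4

Sorted by start: Tariq, Priya, Amara, Aoife, Jonas.
Priya starts after Tariq ends, so nothing later overlaps Tariq either.
Amara starts before Priya ends → Priya and Amara overlap.
Aoife starts exactly when Priya ends (back-to-back, no overlap), so nothing later overlaps Priya either.
Aoife starts before Amara ends → Amara and Aoife overlap.
Jonas starts before Amara ends → Amara and Jonas overlap.
Jonas starts before Aoife ends → Aoife and Jonas overlap.
Overlapping pairs: Amara & Aoife, Amara & Jonas, Amara & Priya, Aoife & Jonas — 4 in total.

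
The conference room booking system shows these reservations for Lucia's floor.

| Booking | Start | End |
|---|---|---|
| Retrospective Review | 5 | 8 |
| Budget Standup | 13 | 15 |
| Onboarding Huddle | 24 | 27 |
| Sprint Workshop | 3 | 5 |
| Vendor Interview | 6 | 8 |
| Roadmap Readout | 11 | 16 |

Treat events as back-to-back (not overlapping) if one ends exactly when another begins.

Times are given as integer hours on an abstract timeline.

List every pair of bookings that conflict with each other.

Sorted by start: Sprint Workshop, Retrospective Review, Vendor Interview, Roadmap Readout, Budget Standup, Onboarding Huddle.
Retrospective Review starts exactly when Sprint Workshop ends (back-to-back, no overlap) — done with Sprint Workshop.
Vendor Interview starts before Retrospective Review ends → Retrospective Review and Vendor Interview overlap.
Roadmap Readout starts after Retrospective Review ends — done with Retrospective Review.
Roadmap Readout starts after Vendor Interview ends — done with Vendor Interview.
Budget Standup starts before Roadmap Readout ends → Roadmap Readout and Budget Standup overlap.
Onboarding Huddle starts after Roadmap Readout ends.
Onboarding Huddle starts after Budget Standup ends.

Budget Standup & Roadmap Readout, Retrospective Review & Vendor Interview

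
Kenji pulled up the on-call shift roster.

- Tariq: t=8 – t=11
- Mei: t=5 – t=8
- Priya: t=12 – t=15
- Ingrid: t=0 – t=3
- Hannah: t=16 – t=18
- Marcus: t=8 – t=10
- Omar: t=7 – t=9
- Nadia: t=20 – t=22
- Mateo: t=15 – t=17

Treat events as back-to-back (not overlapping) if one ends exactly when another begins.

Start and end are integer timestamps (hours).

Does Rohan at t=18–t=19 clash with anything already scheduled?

Ingrid: ends t=3 at or before Rohan starts t=18 → clear.
Mei: ends t=8 at or before Rohan starts t=18 → clear.
Omar: ends t=9 at or before Rohan starts t=18 → clear.
Marcus: ends t=10 at or before Rohan starts t=18 → clear.
Tariq: ends t=11 at or before Rohan starts t=18 → clear.
Priya: ends t=15 at or before Rohan starts t=18 → clear.
Mateo: ends t=17 at or before Rohan starts t=18 → clear.
Hannah: ends t=18 at or before Rohan starts t=18 → clear.
Nadia: starts t=20 at or after Rohan ends t=19 → clear.

No — it doesn't clash with anything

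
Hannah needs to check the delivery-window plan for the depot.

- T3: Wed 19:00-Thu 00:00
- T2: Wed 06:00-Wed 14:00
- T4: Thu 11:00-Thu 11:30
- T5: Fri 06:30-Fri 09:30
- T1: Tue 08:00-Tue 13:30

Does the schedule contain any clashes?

Sorted by start: T1, T2, T3, T4, T5.
T2 starts after T1 ends; T1 is clear from here.
T3 starts after T2 ends; T2 is clear from here.
T4 starts after T3 ends; T3 is clear from here.
T5 starts after T4 ends.
Every pair is clear; the schedule has no overlaps.

No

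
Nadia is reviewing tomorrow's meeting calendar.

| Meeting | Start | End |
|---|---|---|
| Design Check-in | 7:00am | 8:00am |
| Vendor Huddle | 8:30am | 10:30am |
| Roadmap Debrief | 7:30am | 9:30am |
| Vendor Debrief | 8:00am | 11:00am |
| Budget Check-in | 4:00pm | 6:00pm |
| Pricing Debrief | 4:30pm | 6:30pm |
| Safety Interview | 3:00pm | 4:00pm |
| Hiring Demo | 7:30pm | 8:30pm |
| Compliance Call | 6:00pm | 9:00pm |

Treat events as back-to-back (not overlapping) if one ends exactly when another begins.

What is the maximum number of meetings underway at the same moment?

Sweep the timeline, counting +1 at each start and −1 at each end (ends before starts at a tie):
7:00am start Design Check-in → 1
7:30am start Roadmap Debrief → 2
8:00am end Design Check-in → 1
8:00am start Vendor Debrief → 2
8:30am start Vendor Huddle → 3
9:30am end Roadmap Debrief → 2
10:30am end Vendor Huddle → 1
11:00am end Vendor Debrief → 0
3:00pm start Safety Interview → 1
4:00pm end Safety Interview → 0
4:00pm start Budget Check-in → 1
4:30pm start Pricing Debrief → 2
6:00pm end Budget Check-in → 1
6:00pm start Compliance Call → 2
6:30pm end Pricing Debrief → 1
7:30pm start Hiring Demo → 2
8:30pm end Hiring Demo → 1
9:00pm end Compliance Call → 0
Peak is 3, at 8:30am (Roadmap Debrief, Vendor Debrief, Vendor Huddle).

3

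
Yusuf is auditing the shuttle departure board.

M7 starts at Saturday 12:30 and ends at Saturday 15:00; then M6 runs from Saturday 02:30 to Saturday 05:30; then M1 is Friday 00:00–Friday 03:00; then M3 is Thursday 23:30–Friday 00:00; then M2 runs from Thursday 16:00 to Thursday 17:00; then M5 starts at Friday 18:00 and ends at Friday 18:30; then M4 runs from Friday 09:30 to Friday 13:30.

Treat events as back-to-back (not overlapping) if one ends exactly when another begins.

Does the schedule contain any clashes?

No

Sorted by start: M2, M3, M1, M4, M5, M6, M7.
M3 starts after M2 ends; M2 is clear from here.
M1 starts exactly when M3 ends (back-to-back, no overlap); M3 is clear from here.
M4 starts after M1 ends; M1 is clear from here.
M5 starts after M4 ends; M4 is clear from here.
M6 starts after M5 ends; M5 is clear from here.
M7 starts after M6 ends.
Every pair is clear; the schedule has no overlaps.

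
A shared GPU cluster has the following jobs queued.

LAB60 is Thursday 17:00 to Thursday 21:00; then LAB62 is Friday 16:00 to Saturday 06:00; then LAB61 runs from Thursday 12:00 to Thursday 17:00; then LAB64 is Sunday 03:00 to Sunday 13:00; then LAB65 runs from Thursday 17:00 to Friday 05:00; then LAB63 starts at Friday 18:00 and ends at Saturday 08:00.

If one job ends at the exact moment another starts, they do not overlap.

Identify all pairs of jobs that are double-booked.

LAB60 & LAB65, LAB62 & LAB63

Sorted by start: LAB61, LAB60, LAB65, LAB62, LAB63, LAB64.
LAB60 starts exactly when LAB61 ends (back-to-back, no overlap), so nothing later overlaps LAB61 either.
LAB65 starts before LAB60 ends → LAB60 and LAB65 overlap.
LAB62 starts after LAB60 ends, so nothing later overlaps LAB60 either.
LAB62 starts after LAB65 ends, so nothing later overlaps LAB65 either.
LAB63 starts before LAB62 ends → LAB62 and LAB63 overlap.
LAB64 starts after LAB62 ends.
LAB64 starts after LAB63 ends.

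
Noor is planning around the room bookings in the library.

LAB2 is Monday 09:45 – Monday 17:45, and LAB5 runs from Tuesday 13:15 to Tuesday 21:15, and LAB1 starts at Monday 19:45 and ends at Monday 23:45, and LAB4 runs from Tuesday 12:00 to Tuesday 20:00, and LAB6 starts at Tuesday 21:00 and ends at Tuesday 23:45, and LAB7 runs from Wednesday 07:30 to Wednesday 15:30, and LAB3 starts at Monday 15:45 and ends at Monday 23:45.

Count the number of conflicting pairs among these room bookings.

4

Sorted by start: LAB2, LAB3, LAB1, LAB4, LAB5, LAB6, LAB7.
LAB3 starts before LAB2 ends → LAB2 and LAB3 overlap.
LAB1 starts after LAB2 ends — done with LAB2.
LAB1 starts before LAB3 ends → LAB3 and LAB1 overlap.
LAB4 starts after LAB3 ends — done with LAB3.
LAB4 starts after LAB1 ends — done with LAB1.
LAB5 starts before LAB4 ends → LAB4 and LAB5 overlap.
LAB6 starts after LAB4 ends — done with LAB4.
LAB6 starts before LAB5 ends → LAB5 and LAB6 overlap.
LAB7 starts after LAB5 ends.
LAB7 starts after LAB6 ends.
Overlapping pairs: LAB1 & LAB3, LAB2 & LAB3, LAB4 & LAB5, LAB5 & LAB6 — 4 in total.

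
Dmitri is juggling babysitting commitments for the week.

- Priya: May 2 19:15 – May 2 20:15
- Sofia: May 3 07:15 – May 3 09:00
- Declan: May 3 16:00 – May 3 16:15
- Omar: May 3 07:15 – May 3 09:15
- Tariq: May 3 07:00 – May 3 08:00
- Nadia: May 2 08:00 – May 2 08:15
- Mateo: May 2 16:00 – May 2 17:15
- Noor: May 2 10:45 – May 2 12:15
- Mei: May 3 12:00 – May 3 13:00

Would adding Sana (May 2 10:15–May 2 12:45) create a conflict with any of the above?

Yes — it overlaps Noor

Nadia: ends May 2 08:15 at or before Sana starts May 2 10:15 → clear.
Noor: starts May 2 10:45 before Sana ends May 2 12:45, and ends May 2 12:15 after Sana starts May 2 10:15 → overlap.
Mateo: starts May 2 16:00 at or after Sana ends May 2 12:45 → clear.
Priya: starts May 2 19:15 at or after Sana ends May 2 12:45 → clear.
Tariq: starts May 3 07:00 at or after Sana ends May 2 12:45 → clear.
Sofia: starts May 3 07:15 at or after Sana ends May 2 12:45 → clear.
Omar: starts May 3 07:15 at or after Sana ends May 2 12:45 → clear.
Mei: starts May 3 12:00 at or after Sana ends May 2 12:45 → clear.
Declan: starts May 3 16:00 at or after Sana ends May 2 12:45 → clear.
Sana overlaps Noor.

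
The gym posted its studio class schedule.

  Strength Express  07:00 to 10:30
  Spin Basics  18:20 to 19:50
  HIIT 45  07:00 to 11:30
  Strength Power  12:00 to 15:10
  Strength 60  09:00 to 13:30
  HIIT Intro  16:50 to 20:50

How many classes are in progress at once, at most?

3

Sweep the timeline, counting +1 at each start and −1 at each end (ends before starts at a tie):
07:00 start HIIT 45 → 1
07:00 start Strength Express → 2
09:00 start Strength 60 → 3
10:30 end Strength Express → 2
11:30 end HIIT 45 → 1
12:00 start Strength Power → 2
13:30 end Strength 60 → 1
15:10 end Strength Power → 0
16:50 start HIIT Intro → 1
18:20 start Spin Basics → 2
19:50 end Spin Basics → 1
20:50 end HIIT Intro → 0
Peak is 3, at 09:00 (HIIT 45, Strength 60, Strength Express).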